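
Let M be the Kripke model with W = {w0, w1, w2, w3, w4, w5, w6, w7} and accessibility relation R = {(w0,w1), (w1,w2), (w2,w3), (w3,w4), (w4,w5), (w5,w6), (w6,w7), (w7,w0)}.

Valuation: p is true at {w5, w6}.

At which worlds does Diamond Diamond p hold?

{w3, w4}

w0: successors {w1}; Diamond p there: w1:F. ✗
w1: successors {w2}; Diamond p there: w2:F. ✗
w2: successors {w3}; Diamond p there: w3:F. ✗
w3: successors {w4}; Diamond p there: w4:T. ✓
w4: successors {w5}; Diamond p there: w5:T. ✓
w5: successors {w6}; Diamond p there: w6:F. ✗
w6: successors {w7}; Diamond p there: w7:F. ✗
w7: successors {w0}; Diamond p there: w0:F. ✗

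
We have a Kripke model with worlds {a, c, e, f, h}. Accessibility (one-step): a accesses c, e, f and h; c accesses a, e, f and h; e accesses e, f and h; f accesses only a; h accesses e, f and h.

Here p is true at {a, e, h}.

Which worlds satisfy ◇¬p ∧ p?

{a, e, h}

a: ◇¬p is T, p is T. ✓
c: ◇¬p is T, p is F. ✗
e: ◇¬p is T, p is T. ✓
f: ◇¬p is F, p is F. ✗
h: ◇¬p is T, p is T. ✓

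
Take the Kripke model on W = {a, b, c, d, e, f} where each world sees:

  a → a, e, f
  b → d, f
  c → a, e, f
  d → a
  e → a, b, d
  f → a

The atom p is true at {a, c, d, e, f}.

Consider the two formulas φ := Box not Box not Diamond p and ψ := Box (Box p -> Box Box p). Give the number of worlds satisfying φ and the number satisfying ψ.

For Box not Box not Diamond p:
a: successors {a, e, f}; not Box not Diamond p there: a:T, e:T, f:T. ✓
b: successors {d, f}; not Box not Diamond p there: d:T, f:T. ✓
c: successors {a, e, f}; not Box not Diamond p there: a:T, e:T, f:T. ✓
d: successors {a}; not Box not Diamond p there: a:T. ✓
e: successors {a, b, d}; not Box not Diamond p there: a:T, b:T, d:T. ✓
f: successors {a}; not Box not Diamond p there: a:T. ✓
— 6 worlds.
For Box (Box p -> Box Box p):
a: successors {a, e, f}; Box p -> Box Box p there: a:F, e:T, f:T. ✗
b: successors {d, f}; Box p -> Box Box p there: d:T, f:T. ✓
c: successors {a, e, f}; Box p -> Box Box p there: a:F, e:T, f:T. ✗
d: successors {a}; Box p -> Box Box p there: a:F. ✗
e: successors {a, b, d}; Box p -> Box Box p there: a:F, b:T, d:T. ✗
f: successors {a}; Box p -> Box Box p there: a:F. ✗
— 1 world.

6 and 1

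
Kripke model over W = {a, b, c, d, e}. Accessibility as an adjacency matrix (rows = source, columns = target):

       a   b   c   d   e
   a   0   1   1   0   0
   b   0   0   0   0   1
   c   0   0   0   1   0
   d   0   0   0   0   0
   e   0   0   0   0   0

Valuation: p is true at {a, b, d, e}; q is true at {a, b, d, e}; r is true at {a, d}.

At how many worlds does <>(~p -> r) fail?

a: successors {b, c}; ~p -> r there: b:T, c:F. ✓
b: successors {e}; ~p -> r there: e:T. ✓
c: successors {d}; ~p -> r there: d:T. ✓
d: no successors, so <>(~p -> r) fails. ✗
e: no successors, so <>(~p -> r) fails. ✗
Satisfying worlds: {a, b, c}.
So <>(~p -> r) fails at the other 2 worlds.

2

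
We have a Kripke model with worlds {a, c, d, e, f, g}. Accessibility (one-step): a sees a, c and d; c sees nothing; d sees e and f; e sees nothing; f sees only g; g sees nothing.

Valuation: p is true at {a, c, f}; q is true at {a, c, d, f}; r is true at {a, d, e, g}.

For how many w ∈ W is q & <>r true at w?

3

a: q is T, <>r is T. ✓
c: q is T, <>r is F. ✗
d: q is T, <>r is T. ✓
e: q is F, <>r is F. ✗
f: q is T, <>r is T. ✓
g: q is F, <>r is F. ✗
Satisfying worlds: {a, d, f}.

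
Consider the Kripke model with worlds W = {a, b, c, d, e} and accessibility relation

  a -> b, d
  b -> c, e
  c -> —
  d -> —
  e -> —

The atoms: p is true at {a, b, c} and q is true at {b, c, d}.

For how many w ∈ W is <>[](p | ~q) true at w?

a: successors {b, d}; [](p | ~q) there: b:T, d:T. ✓
b: successors {c, e}; [](p | ~q) there: c:T, e:T. ✓
c: no successors, so <>[](p | ~q) fails. ✗
d: no successors, so <>[](p | ~q) fails. ✗
e: no successors, so <>[](p | ~q) fails. ✗
Satisfying worlds: {a, b}.

2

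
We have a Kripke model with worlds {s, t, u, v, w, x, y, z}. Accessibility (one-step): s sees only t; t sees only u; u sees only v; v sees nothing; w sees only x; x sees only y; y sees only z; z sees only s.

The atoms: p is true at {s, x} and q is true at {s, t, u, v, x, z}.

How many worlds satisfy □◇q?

s: successors {t}; ◇q there: t:T. ✓
t: successors {u}; ◇q there: u:T. ✓
u: successors {v}; ◇q there: v:F. ✗
v: no successors, so □◇q holds vacuously. ✓
w: successors {x}; ◇q there: x:F. ✗
x: successors {y}; ◇q there: y:T. ✓
y: successors {z}; ◇q there: z:T. ✓
z: successors {s}; ◇q there: s:T. ✓
Satisfying worlds: {s, t, v, x, y, z}.

6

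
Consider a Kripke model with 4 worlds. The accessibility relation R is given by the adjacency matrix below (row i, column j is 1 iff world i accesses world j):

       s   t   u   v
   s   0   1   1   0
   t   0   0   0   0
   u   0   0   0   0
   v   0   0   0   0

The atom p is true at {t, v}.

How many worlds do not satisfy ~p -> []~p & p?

2

s: ~p is T, []~p & p is F. ✗
t: ~p is F, []~p & p is T. ✓
u: ~p is T, []~p & p is F. ✗
v: ~p is F, []~p & p is T. ✓
Satisfying worlds: {t, v}.
So ~p -> []~p & p fails at the other 2 worlds.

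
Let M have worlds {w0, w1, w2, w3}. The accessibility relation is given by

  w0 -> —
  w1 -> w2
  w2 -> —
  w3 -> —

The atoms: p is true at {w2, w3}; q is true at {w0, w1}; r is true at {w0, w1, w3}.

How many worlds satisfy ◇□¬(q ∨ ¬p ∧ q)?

1

w0: no successors, so ◇□¬(q ∨ ¬p ∧ q) fails. ✗
w1: successors {w2}; □¬(q ∨ ¬p ∧ q) there: w2:T. ✓
w2: no successors, so ◇□¬(q ∨ ¬p ∧ q) fails. ✗
w3: no successors, so ◇□¬(q ∨ ¬p ∧ q) fails. ✗
Satisfying worlds: {w1}.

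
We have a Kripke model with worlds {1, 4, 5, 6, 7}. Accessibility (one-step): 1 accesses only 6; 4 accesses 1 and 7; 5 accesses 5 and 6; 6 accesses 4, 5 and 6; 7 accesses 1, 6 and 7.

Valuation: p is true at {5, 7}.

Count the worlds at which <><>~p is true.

5

1: successors {6}; <>~p there: 6:T. ✓
4: successors {1, 7}; <>~p there: 1:T, 7:T. ✓
5: successors {5, 6}; <>~p there: 5:T, 6:T. ✓
6: successors {4, 5, 6}; <>~p there: 4:T, 5:T, 6:T. ✓
7: successors {1, 6, 7}; <>~p there: 1:T, 6:T, 7:T. ✓
Satisfying worlds: {1, 4, 5, 6, 7}.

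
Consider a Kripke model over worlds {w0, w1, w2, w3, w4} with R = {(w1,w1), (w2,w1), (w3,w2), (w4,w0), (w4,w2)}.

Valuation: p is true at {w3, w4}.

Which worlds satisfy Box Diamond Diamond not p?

w0: no successors, so Box Diamond Diamond not p holds vacuously. ✓
w1: successors {w1}; Diamond Diamond not p there: w1:T. ✓
w2: successors {w1}; Diamond Diamond not p there: w1:T. ✓
w3: successors {w2}; Diamond Diamond not p there: w2:T. ✓
w4: successors {w0, w2}; Diamond Diamond not p there: w0:F, w2:T. ✗

{w0, w1, w2, w3}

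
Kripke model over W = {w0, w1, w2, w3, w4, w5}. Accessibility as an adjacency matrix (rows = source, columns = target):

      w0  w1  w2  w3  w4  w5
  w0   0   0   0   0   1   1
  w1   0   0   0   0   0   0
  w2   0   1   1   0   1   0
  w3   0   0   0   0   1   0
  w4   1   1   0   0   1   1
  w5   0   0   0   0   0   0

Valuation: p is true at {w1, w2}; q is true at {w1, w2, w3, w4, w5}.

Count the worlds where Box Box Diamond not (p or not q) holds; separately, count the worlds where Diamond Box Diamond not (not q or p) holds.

For Box Box Diamond not (p or not q):
w0: successors {w4, w5}; Box Diamond not (p or not q) there: w4:F, w5:T. ✗
w1: no successors, so Box Box Diamond not (p or not q) holds vacuously. ✓
w2: successors {w1, w2, w4}; Box Diamond not (p or not q) there: w1:T, w2:F, w4:F. ✗
w3: successors {w4}; Box Diamond not (p or not q) there: w4:F. ✗
w4: successors {w0, w1, w4, w5}; Box Diamond not (p or not q) there: w0:F, w1:T, w4:F, w5:T. ✗
w5: no successors, so Box Box Diamond not (p or not q) holds vacuously. ✓
— 2 worlds.
For Diamond Box Diamond not (not q or p):
w0: successors {w4, w5}; Box Diamond not (not q or p) there: w4:F, w5:T. ✓
w1: no successors, so Diamond Box Diamond not (not q or p) fails. ✗
w2: successors {w1, w2, w4}; Box Diamond not (not q or p) there: w1:T, w2:F, w4:F. ✓
w3: successors {w4}; Box Diamond not (not q or p) there: w4:F. ✗
w4: successors {w0, w1, w4, w5}; Box Diamond not (not q or p) there: w0:F, w1:T, w4:F, w5:T. ✓
w5: no successors, so Diamond Box Diamond not (not q or p) fails. ✗
— 3 worlds.

2 and 3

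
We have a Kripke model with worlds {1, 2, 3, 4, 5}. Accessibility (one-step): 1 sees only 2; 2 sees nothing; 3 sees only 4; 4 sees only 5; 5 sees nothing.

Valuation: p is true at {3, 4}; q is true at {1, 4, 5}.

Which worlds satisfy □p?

1: successors {2}; p there: 2:F. ✗
2: no successors, so □p holds vacuously. ✓
3: successors {4}; p there: 4:T. ✓
4: successors {5}; p there: 5:F. ✗
5: no successors, so □p holds vacuously. ✓

{2, 3, 5}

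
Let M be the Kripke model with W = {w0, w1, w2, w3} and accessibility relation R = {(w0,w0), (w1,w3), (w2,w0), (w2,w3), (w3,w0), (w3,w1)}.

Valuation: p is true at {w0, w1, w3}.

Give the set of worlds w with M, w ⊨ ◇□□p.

w0: successors {w0}; □□p there: w0:T. ✓
w1: successors {w3}; □□p there: w3:T. ✓
w2: successors {w0, w3}; □□p there: w0:T, w3:T. ✓
w3: successors {w0, w1}; □□p there: w0:T, w1:T. ✓

{w0, w1, w2, w3}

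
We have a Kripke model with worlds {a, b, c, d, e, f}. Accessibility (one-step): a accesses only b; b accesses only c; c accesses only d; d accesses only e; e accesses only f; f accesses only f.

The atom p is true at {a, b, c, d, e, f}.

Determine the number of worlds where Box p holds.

6

a: successors {b}; p there: b:T. ✓
b: successors {c}; p there: c:T. ✓
c: successors {d}; p there: d:T. ✓
d: successors {e}; p there: e:T. ✓
e: successors {f}; p there: f:T. ✓
f: successors {f}; p there: f:T. ✓
Satisfying worlds: {a, b, c, d, e, f}.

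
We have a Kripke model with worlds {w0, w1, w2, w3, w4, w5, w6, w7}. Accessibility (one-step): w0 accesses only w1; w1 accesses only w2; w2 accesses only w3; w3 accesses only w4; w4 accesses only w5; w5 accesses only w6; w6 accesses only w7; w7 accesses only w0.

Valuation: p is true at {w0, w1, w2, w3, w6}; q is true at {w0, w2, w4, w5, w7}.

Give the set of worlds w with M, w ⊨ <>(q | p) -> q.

w0: <>(q | p) is T, q is T. ✓
w1: <>(q | p) is T, q is F. ✗
w2: <>(q | p) is T, q is T. ✓
w3: <>(q | p) is T, q is F. ✗
w4: <>(q | p) is T, q is T. ✓
w5: <>(q | p) is T, q is T. ✓
w6: <>(q | p) is T, q is F. ✗
w7: <>(q | p) is T, q is T. ✓

{w0, w2, w4, w5, w7}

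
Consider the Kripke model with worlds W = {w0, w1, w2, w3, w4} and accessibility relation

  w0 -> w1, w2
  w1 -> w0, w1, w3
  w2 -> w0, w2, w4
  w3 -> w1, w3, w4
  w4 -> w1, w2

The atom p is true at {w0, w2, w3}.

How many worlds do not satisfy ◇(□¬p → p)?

w0: successors {w1, w2}; □¬p → p there: w1:T, w2:T. ✓
w1: successors {w0, w1, w3}; □¬p → p there: w0:T, w1:T, w3:T. ✓
w2: successors {w0, w2, w4}; □¬p → p there: w0:T, w2:T, w4:T. ✓
w3: successors {w1, w3, w4}; □¬p → p there: w1:T, w3:T, w4:T. ✓
w4: successors {w1, w2}; □¬p → p there: w1:T, w2:T. ✓
Satisfying worlds: {w0, w1, w2, w3, w4}.
So ◇(□¬p → p) fails at the other 0 worlds.

0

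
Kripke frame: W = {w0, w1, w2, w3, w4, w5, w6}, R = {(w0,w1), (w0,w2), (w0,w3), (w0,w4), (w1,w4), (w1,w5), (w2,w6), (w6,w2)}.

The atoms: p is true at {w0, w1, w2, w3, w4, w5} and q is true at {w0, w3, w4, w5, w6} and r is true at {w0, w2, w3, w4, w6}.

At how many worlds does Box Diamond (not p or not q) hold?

w0: successors {w1, w2, w3, w4}; Diamond (not p or not q) there: w1:F, w2:T, w3:F, w4:F. ✗
w1: successors {w4, w5}; Diamond (not p or not q) there: w4:F, w5:F. ✗
w2: successors {w6}; Diamond (not p or not q) there: w6:T. ✓
w3: no successors, so Box Diamond (not p or not q) holds vacuously. ✓
w4: no successors, so Box Diamond (not p or not q) holds vacuously. ✓
w5: no successors, so Box Diamond (not p or not q) holds vacuously. ✓
w6: successors {w2}; Diamond (not p or not q) there: w2:T. ✓
Satisfying worlds: {w2, w3, w4, w5, w6}.

5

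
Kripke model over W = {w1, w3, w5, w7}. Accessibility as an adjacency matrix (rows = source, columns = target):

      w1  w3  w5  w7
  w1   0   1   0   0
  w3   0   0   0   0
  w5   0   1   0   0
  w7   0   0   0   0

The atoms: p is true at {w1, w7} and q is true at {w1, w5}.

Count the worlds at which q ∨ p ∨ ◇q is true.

3

w1: q ∨ p is T, ◇q is F. ✓
w3: q ∨ p is F, ◇q is F. ✗
w5: q ∨ p is T, ◇q is F. ✓
w7: q ∨ p is T, ◇q is F. ✓
Satisfying worlds: {w1, w5, w7}.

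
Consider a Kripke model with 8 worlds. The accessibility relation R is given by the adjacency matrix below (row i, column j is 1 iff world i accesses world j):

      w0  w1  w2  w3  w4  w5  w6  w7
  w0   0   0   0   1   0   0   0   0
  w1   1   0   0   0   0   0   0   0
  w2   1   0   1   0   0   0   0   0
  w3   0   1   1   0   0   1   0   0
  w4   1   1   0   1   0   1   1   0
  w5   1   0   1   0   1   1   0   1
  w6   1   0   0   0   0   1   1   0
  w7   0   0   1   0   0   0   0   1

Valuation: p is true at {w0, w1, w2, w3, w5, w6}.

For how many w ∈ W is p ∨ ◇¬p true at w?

w0: p is T, ◇¬p is F. ✓
w1: p is T, ◇¬p is F. ✓
w2: p is T, ◇¬p is F. ✓
w3: p is T, ◇¬p is F. ✓
w4: p is F, ◇¬p is F. ✗
w5: p is T, ◇¬p is T. ✓
w6: p is T, ◇¬p is F. ✓
w7: p is F, ◇¬p is T. ✓
Satisfying worlds: {w0, w1, w2, w3, w5, w6, w7}.

7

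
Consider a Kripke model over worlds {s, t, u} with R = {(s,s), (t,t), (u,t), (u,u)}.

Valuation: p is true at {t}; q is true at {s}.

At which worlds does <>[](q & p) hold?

s: successors {s}; [](q & p) there: s:F. ✗
t: successors {t}; [](q & p) there: t:F. ✗
u: successors {t, u}; [](q & p) there: t:F, u:F. ✗

∅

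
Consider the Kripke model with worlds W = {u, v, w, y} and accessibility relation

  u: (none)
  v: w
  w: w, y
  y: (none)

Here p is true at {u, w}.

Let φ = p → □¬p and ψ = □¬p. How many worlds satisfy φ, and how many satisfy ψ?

3 and 2

For p → □¬p:
u: p is T, □¬p is T. ✓
v: p is F, □¬p is F. ✓
w: p is T, □¬p is F. ✗
y: p is F, □¬p is T. ✓
— 3 worlds.
For □¬p:
u: no successors, so □¬p holds vacuously. ✓
v: successors {w}; ¬p there: w:F. ✗
w: successors {w, y}; ¬p there: w:F, y:T. ✗
y: no successors, so □¬p holds vacuously. ✓
— 2 worlds.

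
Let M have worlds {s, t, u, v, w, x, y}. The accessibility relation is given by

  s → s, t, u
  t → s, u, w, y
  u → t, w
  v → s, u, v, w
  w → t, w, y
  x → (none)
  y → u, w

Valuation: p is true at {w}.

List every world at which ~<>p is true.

{s, x}

s: <>p is F. ✓
t: <>p is T. ✗
u: <>p is T. ✗
v: <>p is T. ✗
w: <>p is T. ✗
x: <>p is F. ✓
y: <>p is T. ✗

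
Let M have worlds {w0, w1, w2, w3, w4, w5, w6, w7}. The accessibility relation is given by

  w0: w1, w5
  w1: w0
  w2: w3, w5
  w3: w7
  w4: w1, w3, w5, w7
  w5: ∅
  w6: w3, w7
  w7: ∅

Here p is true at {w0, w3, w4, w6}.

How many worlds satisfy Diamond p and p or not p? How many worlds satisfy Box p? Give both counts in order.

For Diamond p and p or not p:
w0: Diamond p and p is F, not p is F. ✗
w1: Diamond p and p is F, not p is T. ✓
w2: Diamond p and p is F, not p is T. ✓
w3: Diamond p and p is F, not p is F. ✗
w4: Diamond p and p is T, not p is F. ✓
w5: Diamond p and p is F, not p is T. ✓
w6: Diamond p and p is T, not p is F. ✓
w7: Diamond p and p is F, not p is T. ✓
— 6 worlds.
For Box p:
w0: successors {w1, w5}; p there: w1:F, w5:F. ✗
w1: successors {w0}; p there: w0:T. ✓
w2: successors {w3, w5}; p there: w3:T, w5:F. ✗
w3: successors {w7}; p there: w7:F. ✗
w4: successors {w1, w3, w5, w7}; p there: w1:F, w3:T, w5:F, w7:F. ✗
w5: no successors, so Box p holds vacuously. ✓
w6: successors {w3, w7}; p there: w3:T, w7:F. ✗
w7: no successors, so Box p holds vacuously. ✓
— 3 worlds.

6 and 3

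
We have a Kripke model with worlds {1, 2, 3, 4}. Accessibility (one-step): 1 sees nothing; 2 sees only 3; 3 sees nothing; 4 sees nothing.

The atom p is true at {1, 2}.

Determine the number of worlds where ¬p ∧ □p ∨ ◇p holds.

2

1: ¬p ∧ □p is F, ◇p is F. ✗
2: ¬p ∧ □p is F, ◇p is F. ✗
3: ¬p ∧ □p is T, ◇p is F. ✓
4: ¬p ∧ □p is T, ◇p is F. ✓
Satisfying worlds: {3, 4}.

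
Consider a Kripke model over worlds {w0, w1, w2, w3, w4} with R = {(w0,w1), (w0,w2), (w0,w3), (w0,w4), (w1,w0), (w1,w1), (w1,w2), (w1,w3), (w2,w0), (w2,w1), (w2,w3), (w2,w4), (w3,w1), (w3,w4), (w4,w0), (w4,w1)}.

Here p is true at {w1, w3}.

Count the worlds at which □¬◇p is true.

0

w0: successors {w1, w2, w3, w4}; ¬◇p there: w1:F, w2:F, w3:F, w4:F. ✗
w1: successors {w0, w1, w2, w3}; ¬◇p there: w0:F, w1:F, w2:F, w3:F. ✗
w2: successors {w0, w1, w3, w4}; ¬◇p there: w0:F, w1:F, w3:F, w4:F. ✗
w3: successors {w1, w4}; ¬◇p there: w1:F, w4:F. ✗
w4: successors {w0, w1}; ¬◇p there: w0:F, w1:F. ✗
Satisfying worlds: ∅.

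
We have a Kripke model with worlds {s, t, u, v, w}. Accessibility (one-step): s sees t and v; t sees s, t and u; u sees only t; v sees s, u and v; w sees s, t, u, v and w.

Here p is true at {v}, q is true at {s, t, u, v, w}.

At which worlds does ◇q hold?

s: successors {t, v}; q there: t:T, v:T. ✓
t: successors {s, t, u}; q there: s:T, t:T, u:T. ✓
u: successors {t}; q there: t:T. ✓
v: successors {s, u, v}; q there: s:T, u:T, v:T. ✓
w: successors {s, t, u, v, w}; q there: s:T, t:T, u:T, v:T, w:T. ✓

{s, t, u, v, w}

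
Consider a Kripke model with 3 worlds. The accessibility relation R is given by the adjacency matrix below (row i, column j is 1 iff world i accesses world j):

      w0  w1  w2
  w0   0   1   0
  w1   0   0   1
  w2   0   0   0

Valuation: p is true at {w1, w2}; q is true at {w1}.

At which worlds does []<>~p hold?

w0: successors {w1}; <>~p there: w1:F. ✗
w1: successors {w2}; <>~p there: w2:F. ✗
w2: no successors, so []<>~p holds vacuously. ✓

{w2}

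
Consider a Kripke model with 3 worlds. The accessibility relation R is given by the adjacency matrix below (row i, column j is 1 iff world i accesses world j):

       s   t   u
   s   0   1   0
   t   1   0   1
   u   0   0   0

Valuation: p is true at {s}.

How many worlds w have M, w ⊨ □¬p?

2

s: successors {t}; ¬p there: t:T. ✓
t: successors {s, u}; ¬p there: s:F, u:T. ✗
u: no successors, so □¬p holds vacuously. ✓
Satisfying worlds: {s, u}.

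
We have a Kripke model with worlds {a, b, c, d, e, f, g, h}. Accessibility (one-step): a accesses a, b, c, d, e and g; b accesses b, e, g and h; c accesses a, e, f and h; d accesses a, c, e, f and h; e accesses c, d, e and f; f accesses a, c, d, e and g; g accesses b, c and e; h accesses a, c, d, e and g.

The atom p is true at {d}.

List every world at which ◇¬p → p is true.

{d}

a: ◇¬p is T, p is F. ✗
b: ◇¬p is T, p is F. ✗
c: ◇¬p is T, p is F. ✗
d: ◇¬p is T, p is T. ✓
e: ◇¬p is T, p is F. ✗
f: ◇¬p is T, p is F. ✗
g: ◇¬p is T, p is F. ✗
h: ◇¬p is T, p is F. ✗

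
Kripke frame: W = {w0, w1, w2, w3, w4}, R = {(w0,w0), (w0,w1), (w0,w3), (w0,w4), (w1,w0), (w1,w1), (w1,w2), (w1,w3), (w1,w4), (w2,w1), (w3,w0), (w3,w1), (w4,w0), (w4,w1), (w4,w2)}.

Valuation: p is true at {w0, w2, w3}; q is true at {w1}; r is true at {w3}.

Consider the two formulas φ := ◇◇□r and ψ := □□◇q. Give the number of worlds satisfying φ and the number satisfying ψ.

For ◇◇□r:
w0: successors {w0, w1, w3, w4}; ◇□r there: w0:F, w1:F, w3:F, w4:F. ✗
w1: successors {w0, w1, w2, w3, w4}; ◇□r there: w0:F, w1:F, w2:F, w3:F, w4:F. ✗
w2: successors {w1}; ◇□r there: w1:F. ✗
w3: successors {w0, w1}; ◇□r there: w0:F, w1:F. ✗
w4: successors {w0, w1, w2}; ◇□r there: w0:F, w1:F, w2:F. ✗
— 0 worlds.
For □□◇q:
w0: successors {w0, w1, w3, w4}; □◇q there: w0:T, w1:T, w3:T, w4:T. ✓
w1: successors {w0, w1, w2, w3, w4}; □◇q there: w0:T, w1:T, w2:T, w3:T, w4:T. ✓
w2: successors {w1}; □◇q there: w1:T. ✓
w3: successors {w0, w1}; □◇q there: w0:T, w1:T. ✓
w4: successors {w0, w1, w2}; □◇q there: w0:T, w1:T, w2:T. ✓
— 5 worlds.

0 and 5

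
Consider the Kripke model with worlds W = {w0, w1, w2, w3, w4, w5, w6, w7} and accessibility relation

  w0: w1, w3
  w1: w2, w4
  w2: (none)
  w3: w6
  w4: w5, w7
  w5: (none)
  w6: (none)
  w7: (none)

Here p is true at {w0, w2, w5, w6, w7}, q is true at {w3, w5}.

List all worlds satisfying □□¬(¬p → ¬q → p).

w0: successors {w1, w3}; □¬(¬p → ¬q → p) there: w1:F, w3:F. ✗
w1: successors {w2, w4}; □¬(¬p → ¬q → p) there: w2:T, w4:F. ✗
w2: no successors, so □□¬(¬p → ¬q → p) holds vacuously. ✓
w3: successors {w6}; □¬(¬p → ¬q → p) there: w6:T. ✓
w4: successors {w5, w7}; □¬(¬p → ¬q → p) there: w5:T, w7:T. ✓
w5: no successors, so □□¬(¬p → ¬q → p) holds vacuously. ✓
w6: no successors, so □□¬(¬p → ¬q → p) holds vacuously. ✓
w7: no successors, so □□¬(¬p → ¬q → p) holds vacuously. ✓

{w2, w3, w4, w5, w6, w7}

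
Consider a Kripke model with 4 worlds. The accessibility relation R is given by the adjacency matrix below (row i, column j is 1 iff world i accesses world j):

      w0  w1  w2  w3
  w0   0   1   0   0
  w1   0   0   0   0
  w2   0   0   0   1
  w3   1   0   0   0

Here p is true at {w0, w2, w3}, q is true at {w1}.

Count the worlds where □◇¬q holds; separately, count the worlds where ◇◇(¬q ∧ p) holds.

2 and 1

For □◇¬q:
w0: successors {w1}; ◇¬q there: w1:F. ✗
w1: no successors, so □◇¬q holds vacuously. ✓
w2: successors {w3}; ◇¬q there: w3:T. ✓
w3: successors {w0}; ◇¬q there: w0:F. ✗
— 2 worlds.
For ◇◇(¬q ∧ p):
w0: successors {w1}; ◇(¬q ∧ p) there: w1:F. ✗
w1: no successors, so ◇◇(¬q ∧ p) fails. ✗
w2: successors {w3}; ◇(¬q ∧ p) there: w3:T. ✓
w3: successors {w0}; ◇(¬q ∧ p) there: w0:F. ✗
— 1 world.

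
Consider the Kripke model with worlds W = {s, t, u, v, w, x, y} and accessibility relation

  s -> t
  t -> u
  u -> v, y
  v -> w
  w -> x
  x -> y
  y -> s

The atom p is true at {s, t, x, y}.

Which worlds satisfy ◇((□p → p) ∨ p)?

s: successors {t}; (□p → p) ∨ p there: t:T. ✓
t: successors {u}; (□p → p) ∨ p there: u:T. ✓
u: successors {v, y}; (□p → p) ∨ p there: v:T, y:T. ✓
v: successors {w}; (□p → p) ∨ p there: w:F. ✗
w: successors {x}; (□p → p) ∨ p there: x:T. ✓
x: successors {y}; (□p → p) ∨ p there: y:T. ✓
y: successors {s}; (□p → p) ∨ p there: s:T. ✓

{s, t, u, w, x, y}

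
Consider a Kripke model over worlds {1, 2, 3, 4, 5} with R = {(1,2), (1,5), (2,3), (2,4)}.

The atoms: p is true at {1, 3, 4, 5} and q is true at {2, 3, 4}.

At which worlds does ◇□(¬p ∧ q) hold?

1: successors {2, 5}; □(¬p ∧ q) there: 2:F, 5:T. ✓
2: successors {3, 4}; □(¬p ∧ q) there: 3:T, 4:T. ✓
3: no successors, so ◇□(¬p ∧ q) fails. ✗
4: no successors, so ◇□(¬p ∧ q) fails. ✗
5: no successors, so ◇□(¬p ∧ q) fails. ✗

{1, 2}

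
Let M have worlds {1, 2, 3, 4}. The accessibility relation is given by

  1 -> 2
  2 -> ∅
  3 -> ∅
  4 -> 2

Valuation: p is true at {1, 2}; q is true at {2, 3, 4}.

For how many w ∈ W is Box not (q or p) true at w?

2

1: successors {2}; not (q or p) there: 2:F. ✗
2: no successors, so Box not (q or p) holds vacuously. ✓
3: no successors, so Box not (q or p) holds vacuously. ✓
4: successors {2}; not (q or p) there: 2:F. ✗
Satisfying worlds: {2, 3}.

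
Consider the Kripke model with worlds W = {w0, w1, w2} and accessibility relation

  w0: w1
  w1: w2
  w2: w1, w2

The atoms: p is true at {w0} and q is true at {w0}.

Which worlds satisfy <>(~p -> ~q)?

{w0, w1, w2}

w0: successors {w1}; ~p -> ~q there: w1:T. ✓
w1: successors {w2}; ~p -> ~q there: w2:T. ✓
w2: successors {w1, w2}; ~p -> ~q there: w1:T, w2:T. ✓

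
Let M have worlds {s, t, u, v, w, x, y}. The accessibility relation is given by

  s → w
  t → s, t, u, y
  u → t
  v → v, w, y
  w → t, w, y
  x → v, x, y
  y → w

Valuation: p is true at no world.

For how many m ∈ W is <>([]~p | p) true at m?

7

s: successors {w}; []~p | p there: w:T. ✓
t: successors {s, t, u, y}; []~p | p there: s:T, t:T, u:T, y:T. ✓
u: successors {t}; []~p | p there: t:T. ✓
v: successors {v, w, y}; []~p | p there: v:T, w:T, y:T. ✓
w: successors {t, w, y}; []~p | p there: t:T, w:T, y:T. ✓
x: successors {v, x, y}; []~p | p there: v:T, x:T, y:T. ✓
y: successors {w}; []~p | p there: w:T. ✓
Satisfying worlds: {s, t, u, v, w, x, y}.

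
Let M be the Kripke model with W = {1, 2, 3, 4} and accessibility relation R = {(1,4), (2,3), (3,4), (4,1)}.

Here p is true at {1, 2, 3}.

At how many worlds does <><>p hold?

1: successors {4}; <>p there: 4:T. ✓
2: successors {3}; <>p there: 3:F. ✗
3: successors {4}; <>p there: 4:T. ✓
4: successors {1}; <>p there: 1:F. ✗
Satisfying worlds: {1, 3}.

2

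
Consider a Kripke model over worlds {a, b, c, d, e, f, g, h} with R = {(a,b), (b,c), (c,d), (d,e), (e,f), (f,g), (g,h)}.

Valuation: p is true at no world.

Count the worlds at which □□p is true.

a: successors {b}; □p there: b:F. ✗
b: successors {c}; □p there: c:F. ✗
c: successors {d}; □p there: d:F. ✗
d: successors {e}; □p there: e:F. ✗
e: successors {f}; □p there: f:F. ✗
f: successors {g}; □p there: g:F. ✗
g: successors {h}; □p there: h:T. ✓
h: no successors, so □□p holds vacuously. ✓
Satisfying worlds: {g, h}.

2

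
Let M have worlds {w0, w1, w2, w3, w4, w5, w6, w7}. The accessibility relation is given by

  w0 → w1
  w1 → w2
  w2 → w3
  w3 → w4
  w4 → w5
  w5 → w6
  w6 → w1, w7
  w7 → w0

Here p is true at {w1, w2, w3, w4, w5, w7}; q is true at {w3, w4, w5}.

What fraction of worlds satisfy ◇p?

w0: successors {w1}; p there: w1:T. ✓
w1: successors {w2}; p there: w2:T. ✓
w2: successors {w3}; p there: w3:T. ✓
w3: successors {w4}; p there: w4:T. ✓
w4: successors {w5}; p there: w5:T. ✓
w5: successors {w6}; p there: w6:F. ✗
w6: successors {w1, w7}; p there: w1:T, w7:T. ✓
w7: successors {w0}; p there: w0:F. ✗
That's 6 of 8 worlds, so 6/8 = 3/4.

3/4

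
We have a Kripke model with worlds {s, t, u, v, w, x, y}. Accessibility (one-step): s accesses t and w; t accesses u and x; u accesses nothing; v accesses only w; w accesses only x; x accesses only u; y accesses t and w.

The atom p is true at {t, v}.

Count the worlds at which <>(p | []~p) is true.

6

s: successors {t, w}; p | []~p there: t:T, w:T. ✓
t: successors {u, x}; p | []~p there: u:T, x:T. ✓
u: no successors, so <>(p | []~p) fails. ✗
v: successors {w}; p | []~p there: w:T. ✓
w: successors {x}; p | []~p there: x:T. ✓
x: successors {u}; p | []~p there: u:T. ✓
y: successors {t, w}; p | []~p there: t:T, w:T. ✓
Satisfying worlds: {s, t, v, w, x, y}.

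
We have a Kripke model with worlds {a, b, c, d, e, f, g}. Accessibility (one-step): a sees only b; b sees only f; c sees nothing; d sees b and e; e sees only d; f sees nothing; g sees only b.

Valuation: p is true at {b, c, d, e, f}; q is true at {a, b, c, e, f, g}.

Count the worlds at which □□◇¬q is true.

3

a: successors {b}; □◇¬q there: b:F. ✗
b: successors {f}; □◇¬q there: f:T. ✓
c: no successors, so □□◇¬q holds vacuously. ✓
d: successors {b, e}; □◇¬q there: b:F, e:F. ✗
e: successors {d}; □◇¬q there: d:F. ✗
f: no successors, so □□◇¬q holds vacuously. ✓
g: successors {b}; □◇¬q there: b:F. ✗
Satisfying worlds: {b, c, f}.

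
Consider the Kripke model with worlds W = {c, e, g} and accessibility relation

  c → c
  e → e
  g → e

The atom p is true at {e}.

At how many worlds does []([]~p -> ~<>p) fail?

0

c: successors {c}; []~p -> ~<>p there: c:T. ✓
e: successors {e}; []~p -> ~<>p there: e:T. ✓
g: successors {e}; []~p -> ~<>p there: e:T. ✓
Satisfying worlds: {c, e, g}.
So []([]~p -> ~<>p) fails at the other 0 worlds.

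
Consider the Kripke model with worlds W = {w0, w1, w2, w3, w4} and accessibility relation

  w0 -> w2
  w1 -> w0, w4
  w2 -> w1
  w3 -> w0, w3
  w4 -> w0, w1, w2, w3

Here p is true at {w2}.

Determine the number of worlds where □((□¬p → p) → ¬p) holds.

3

w0: successors {w2}; (□¬p → p) → ¬p there: w2:F. ✗
w1: successors {w0, w4}; (□¬p → p) → ¬p there: w0:T, w4:T. ✓
w2: successors {w1}; (□¬p → p) → ¬p there: w1:T. ✓
w3: successors {w0, w3}; (□¬p → p) → ¬p there: w0:T, w3:T. ✓
w4: successors {w0, w1, w2, w3}; (□¬p → p) → ¬p there: w0:T, w1:T, w2:F, w3:T. ✗
Satisfying worlds: {w1, w2, w3}.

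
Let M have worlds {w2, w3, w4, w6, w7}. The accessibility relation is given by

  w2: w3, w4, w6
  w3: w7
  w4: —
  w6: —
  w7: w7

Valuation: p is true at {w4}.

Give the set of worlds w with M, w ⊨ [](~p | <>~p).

w2: successors {w3, w4, w6}; ~p | <>~p there: w3:T, w4:F, w6:T. ✗
w3: successors {w7}; ~p | <>~p there: w7:T. ✓
w4: no successors, so [](~p | <>~p) holds vacuously. ✓
w6: no successors, so [](~p | <>~p) holds vacuously. ✓
w7: successors {w7}; ~p | <>~p there: w7:T. ✓

{w3, w4, w6, w7}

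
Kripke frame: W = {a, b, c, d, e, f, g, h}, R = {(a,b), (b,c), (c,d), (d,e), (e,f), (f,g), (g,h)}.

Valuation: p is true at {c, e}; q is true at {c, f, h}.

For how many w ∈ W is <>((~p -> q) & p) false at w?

a: successors {b}; (~p -> q) & p there: b:F. ✗
b: successors {c}; (~p -> q) & p there: c:T. ✓
c: successors {d}; (~p -> q) & p there: d:F. ✗
d: successors {e}; (~p -> q) & p there: e:T. ✓
e: successors {f}; (~p -> q) & p there: f:F. ✗
f: successors {g}; (~p -> q) & p there: g:F. ✗
g: successors {h}; (~p -> q) & p there: h:F. ✗
h: no successors, so <>((~p -> q) & p) fails. ✗
Satisfying worlds: {b, d}.
So <>((~p -> q) & p) fails at the other 6 worlds.

6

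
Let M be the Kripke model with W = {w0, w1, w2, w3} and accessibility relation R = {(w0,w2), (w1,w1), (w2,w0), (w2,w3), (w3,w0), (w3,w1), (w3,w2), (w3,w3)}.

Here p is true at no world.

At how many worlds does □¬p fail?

w0: successors {w2}; ¬p there: w2:T. ✓
w1: successors {w1}; ¬p there: w1:T. ✓
w2: successors {w0, w3}; ¬p there: w0:T, w3:T. ✓
w3: successors {w0, w1, w2, w3}; ¬p there: w0:T, w1:T, w2:T, w3:T. ✓
Satisfying worlds: {w0, w1, w2, w3}.
So □¬p fails at the other 0 worlds.

0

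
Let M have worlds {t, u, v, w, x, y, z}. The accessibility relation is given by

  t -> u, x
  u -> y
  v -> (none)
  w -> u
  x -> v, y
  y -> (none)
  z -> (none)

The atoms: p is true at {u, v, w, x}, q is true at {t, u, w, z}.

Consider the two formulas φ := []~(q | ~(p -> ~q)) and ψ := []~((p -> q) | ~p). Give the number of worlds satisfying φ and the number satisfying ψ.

For []~(q | ~(p -> ~q)):
t: successors {u, x}; ~(q | ~(p -> ~q)) there: u:F, x:T. ✗
u: successors {y}; ~(q | ~(p -> ~q)) there: y:T. ✓
v: no successors, so []~(q | ~(p -> ~q)) holds vacuously. ✓
w: successors {u}; ~(q | ~(p -> ~q)) there: u:F. ✗
x: successors {v, y}; ~(q | ~(p -> ~q)) there: v:T, y:T. ✓
y: no successors, so []~(q | ~(p -> ~q)) holds vacuously. ✓
z: no successors, so []~(q | ~(p -> ~q)) holds vacuously. ✓
— 5 worlds.
For []~((p -> q) | ~p):
t: successors {u, x}; ~((p -> q) | ~p) there: u:F, x:T. ✗
u: successors {y}; ~((p -> q) | ~p) there: y:F. ✗
v: no successors, so []~((p -> q) | ~p) holds vacuously. ✓
w: successors {u}; ~((p -> q) | ~p) there: u:F. ✗
x: successors {v, y}; ~((p -> q) | ~p) there: v:T, y:F. ✗
y: no successors, so []~((p -> q) | ~p) holds vacuously. ✓
z: no successors, so []~((p -> q) | ~p) holds vacuously. ✓
— 3 worlds.

5 and 3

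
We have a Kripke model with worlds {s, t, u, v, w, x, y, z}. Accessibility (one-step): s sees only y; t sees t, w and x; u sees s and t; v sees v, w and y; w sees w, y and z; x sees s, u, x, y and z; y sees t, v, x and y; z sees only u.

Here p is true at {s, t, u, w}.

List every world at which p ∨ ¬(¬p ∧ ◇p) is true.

{s, t, u, w}

s: p is T, ¬(¬p ∧ ◇p) is T. ✓
t: p is T, ¬(¬p ∧ ◇p) is T. ✓
u: p is T, ¬(¬p ∧ ◇p) is T. ✓
v: p is F, ¬(¬p ∧ ◇p) is F. ✗
w: p is T, ¬(¬p ∧ ◇p) is T. ✓
x: p is F, ¬(¬p ∧ ◇p) is F. ✗
y: p is F, ¬(¬p ∧ ◇p) is F. ✗
z: p is F, ¬(¬p ∧ ◇p) is F. ✗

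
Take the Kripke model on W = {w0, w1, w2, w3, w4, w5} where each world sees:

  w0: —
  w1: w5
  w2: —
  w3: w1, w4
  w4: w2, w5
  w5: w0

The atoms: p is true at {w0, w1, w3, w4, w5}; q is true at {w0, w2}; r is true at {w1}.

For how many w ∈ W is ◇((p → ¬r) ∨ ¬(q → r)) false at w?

w0: no successors, so ◇((p → ¬r) ∨ ¬(q → r)) fails. ✗
w1: successors {w5}; (p → ¬r) ∨ ¬(q → r) there: w5:T. ✓
w2: no successors, so ◇((p → ¬r) ∨ ¬(q → r)) fails. ✗
w3: successors {w1, w4}; (p → ¬r) ∨ ¬(q → r) there: w1:F, w4:T. ✓
w4: successors {w2, w5}; (p → ¬r) ∨ ¬(q → r) there: w2:T, w5:T. ✓
w5: successors {w0}; (p → ¬r) ∨ ¬(q → r) there: w0:T. ✓
Satisfying worlds: {w1, w3, w4, w5}.
So ◇((p → ¬r) ∨ ¬(q → r)) fails at the other 2 worlds.

2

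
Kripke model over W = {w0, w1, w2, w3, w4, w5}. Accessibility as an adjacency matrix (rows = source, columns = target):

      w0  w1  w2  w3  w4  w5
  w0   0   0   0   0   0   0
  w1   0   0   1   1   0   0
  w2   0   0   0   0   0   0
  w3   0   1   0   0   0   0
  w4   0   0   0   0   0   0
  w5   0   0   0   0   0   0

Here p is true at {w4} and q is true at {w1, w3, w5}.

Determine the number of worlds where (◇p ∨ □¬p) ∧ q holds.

3

w0: ◇p ∨ □¬p is T, q is F. ✗
w1: ◇p ∨ □¬p is T, q is T. ✓
w2: ◇p ∨ □¬p is T, q is F. ✗
w3: ◇p ∨ □¬p is T, q is T. ✓
w4: ◇p ∨ □¬p is T, q is F. ✗
w5: ◇p ∨ □¬p is T, q is T. ✓
Satisfying worlds: {w1, w3, w5}.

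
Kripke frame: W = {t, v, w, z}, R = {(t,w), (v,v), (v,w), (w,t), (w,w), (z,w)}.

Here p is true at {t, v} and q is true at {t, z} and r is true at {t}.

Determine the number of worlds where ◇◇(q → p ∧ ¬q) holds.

t: successors {w}; ◇(q → p ∧ ¬q) there: w:T. ✓
v: successors {v, w}; ◇(q → p ∧ ¬q) there: v:T, w:T. ✓
w: successors {t, w}; ◇(q → p ∧ ¬q) there: t:T, w:T. ✓
z: successors {w}; ◇(q → p ∧ ¬q) there: w:T. ✓
Satisfying worlds: {t, v, w, z}.

4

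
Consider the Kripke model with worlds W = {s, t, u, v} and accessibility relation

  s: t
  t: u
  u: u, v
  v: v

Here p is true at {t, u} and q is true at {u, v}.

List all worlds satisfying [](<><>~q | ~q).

{s}

s: successors {t}; <><>~q | ~q there: t:T. ✓
t: successors {u}; <><>~q | ~q there: u:F. ✗
u: successors {u, v}; <><>~q | ~q there: u:F, v:F. ✗
v: successors {v}; <><>~q | ~q there: v:F. ✗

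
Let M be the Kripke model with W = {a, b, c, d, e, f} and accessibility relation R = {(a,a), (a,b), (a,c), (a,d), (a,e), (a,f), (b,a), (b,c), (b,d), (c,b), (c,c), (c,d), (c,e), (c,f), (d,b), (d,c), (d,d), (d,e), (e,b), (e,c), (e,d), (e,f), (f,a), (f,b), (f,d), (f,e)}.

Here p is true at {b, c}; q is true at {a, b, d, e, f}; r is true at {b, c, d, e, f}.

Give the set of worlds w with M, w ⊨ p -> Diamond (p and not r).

{a, d, e, f}

a: p is F, Diamond (p and not r) is F. ✓
b: p is T, Diamond (p and not r) is F. ✗
c: p is T, Diamond (p and not r) is F. ✗
d: p is F, Diamond (p and not r) is F. ✓
e: p is F, Diamond (p and not r) is F. ✓
f: p is F, Diamond (p and not r) is F. ✓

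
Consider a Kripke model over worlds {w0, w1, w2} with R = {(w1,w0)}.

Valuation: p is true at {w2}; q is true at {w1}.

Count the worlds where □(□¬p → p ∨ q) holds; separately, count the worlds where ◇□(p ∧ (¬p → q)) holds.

2 and 1

For □(□¬p → p ∨ q):
w0: no successors, so □(□¬p → p ∨ q) holds vacuously. ✓
w1: successors {w0}; □¬p → p ∨ q there: w0:F. ✗
w2: no successors, so □(□¬p → p ∨ q) holds vacuously. ✓
— 2 worlds.
For ◇□(p ∧ (¬p → q)):
w0: no successors, so ◇□(p ∧ (¬p → q)) fails. ✗
w1: successors {w0}; □(p ∧ (¬p → q)) there: w0:T. ✓
w2: no successors, so ◇□(p ∧ (¬p → q)) fails. ✗
— 1 world.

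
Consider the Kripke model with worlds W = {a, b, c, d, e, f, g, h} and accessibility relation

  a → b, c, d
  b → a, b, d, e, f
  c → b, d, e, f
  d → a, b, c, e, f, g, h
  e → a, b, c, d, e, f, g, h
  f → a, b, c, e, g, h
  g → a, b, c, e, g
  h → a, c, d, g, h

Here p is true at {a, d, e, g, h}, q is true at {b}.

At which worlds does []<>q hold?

a: successors {b, c, d}; <>q there: b:T, c:T, d:T. ✓
b: successors {a, b, d, e, f}; <>q there: a:T, b:T, d:T, e:T, f:T. ✓
c: successors {b, d, e, f}; <>q there: b:T, d:T, e:T, f:T. ✓
d: successors {a, b, c, e, f, g, h}; <>q there: a:T, b:T, c:T, e:T, f:T, g:T, h:F. ✗
e: successors {a, b, c, d, e, f, g, h}; <>q there: a:T, b:T, c:T, d:T, e:T, f:T, g:T, h:F. ✗
f: successors {a, b, c, e, g, h}; <>q there: a:T, b:T, c:T, e:T, g:T, h:F. ✗
g: successors {a, b, c, e, g}; <>q there: a:T, b:T, c:T, e:T, g:T. ✓
h: successors {a, c, d, g, h}; <>q there: a:T, c:T, d:T, g:T, h:F. ✗

{a, b, c, g}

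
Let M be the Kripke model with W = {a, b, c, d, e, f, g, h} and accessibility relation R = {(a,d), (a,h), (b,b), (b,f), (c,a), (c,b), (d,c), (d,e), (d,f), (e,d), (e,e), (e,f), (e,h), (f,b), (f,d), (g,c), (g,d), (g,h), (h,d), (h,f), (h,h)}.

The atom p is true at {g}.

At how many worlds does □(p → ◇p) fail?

0

a: successors {d, h}; p → ◇p there: d:T, h:T. ✓
b: successors {b, f}; p → ◇p there: b:T, f:T. ✓
c: successors {a, b}; p → ◇p there: a:T, b:T. ✓
d: successors {c, e, f}; p → ◇p there: c:T, e:T, f:T. ✓
e: successors {d, e, f, h}; p → ◇p there: d:T, e:T, f:T, h:T. ✓
f: successors {b, d}; p → ◇p there: b:T, d:T. ✓
g: successors {c, d, h}; p → ◇p there: c:T, d:T, h:T. ✓
h: successors {d, f, h}; p → ◇p there: d:T, f:T, h:T. ✓
Satisfying worlds: {a, b, c, d, e, f, g, h}.
So □(p → ◇p) fails at the other 0 worlds.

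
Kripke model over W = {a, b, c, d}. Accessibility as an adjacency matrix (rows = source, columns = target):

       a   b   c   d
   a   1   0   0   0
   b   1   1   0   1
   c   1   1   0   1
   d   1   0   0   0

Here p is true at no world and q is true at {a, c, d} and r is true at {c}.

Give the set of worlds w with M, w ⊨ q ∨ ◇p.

a: q is T, ◇p is F. ✓
b: q is F, ◇p is F. ✗
c: q is T, ◇p is F. ✓
d: q is T, ◇p is F. ✓

{a, c, d}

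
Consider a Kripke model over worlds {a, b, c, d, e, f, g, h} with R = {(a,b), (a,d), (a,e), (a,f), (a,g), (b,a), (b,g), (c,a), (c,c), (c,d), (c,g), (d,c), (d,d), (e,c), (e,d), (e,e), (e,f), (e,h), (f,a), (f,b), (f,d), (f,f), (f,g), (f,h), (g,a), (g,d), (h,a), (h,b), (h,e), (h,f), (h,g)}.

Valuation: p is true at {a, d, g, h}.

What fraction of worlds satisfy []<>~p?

a: successors {b, d, e, f, g}; <>~p there: b:F, d:T, e:T, f:T, g:F. ✗
b: successors {a, g}; <>~p there: a:T, g:F. ✗
c: successors {a, c, d, g}; <>~p there: a:T, c:T, d:T, g:F. ✗
d: successors {c, d}; <>~p there: c:T, d:T. ✓
e: successors {c, d, e, f, h}; <>~p there: c:T, d:T, e:T, f:T, h:T. ✓
f: successors {a, b, d, f, g, h}; <>~p there: a:T, b:F, d:T, f:T, g:F, h:T. ✗
g: successors {a, d}; <>~p there: a:T, d:T. ✓
h: successors {a, b, e, f, g}; <>~p there: a:T, b:F, e:T, f:T, g:F. ✗
That's 3 of 8 worlds, so 3/8.

3/8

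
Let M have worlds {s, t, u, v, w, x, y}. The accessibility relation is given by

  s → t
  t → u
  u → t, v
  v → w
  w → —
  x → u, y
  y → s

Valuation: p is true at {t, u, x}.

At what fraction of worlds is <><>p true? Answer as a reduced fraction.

s: successors {t}; <>p there: t:T. ✓
t: successors {u}; <>p there: u:T. ✓
u: successors {t, v}; <>p there: t:T, v:F. ✓
v: successors {w}; <>p there: w:F. ✗
w: no successors, so <><>p fails. ✗
x: successors {u, y}; <>p there: u:T, y:F. ✓
y: successors {s}; <>p there: s:T. ✓
That's 5 of 7 worlds, so 5/7.

5/7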